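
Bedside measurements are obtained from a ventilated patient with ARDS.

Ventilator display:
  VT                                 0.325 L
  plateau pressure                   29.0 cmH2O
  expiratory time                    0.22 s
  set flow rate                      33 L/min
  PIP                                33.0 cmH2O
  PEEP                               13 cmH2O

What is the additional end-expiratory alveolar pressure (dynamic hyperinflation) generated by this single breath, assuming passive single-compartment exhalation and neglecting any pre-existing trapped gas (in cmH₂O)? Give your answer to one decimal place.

3.6

Flow: 33 L/min ÷ 60 = 0.55 L/s.
R = (PIP − Pplat)/V̇ = (33.0 − 29.0) / 0.55 = 4.0/0.55 = 7.273 cmH2O·s/L.
C = Vt/(Pplat − PEEP) = 325.0 / (29.0 − 13) = 325.0/16.0 = 20.313 mL/cmH2O.
τ = R × C = 7.273 × 0.02031 L/cmH2O = 0.1477 s.
Fraction remaining = e^(−Te/τ) = e^(−0.22/0.1477) = 0.2255; trapped volume = 325.0 × 0.2255 = 73.288 mL.
Additional alveolar pressure from trapping ≈ V_trapped / C = 73.288 / 20.313 = 3.608 cmH2O.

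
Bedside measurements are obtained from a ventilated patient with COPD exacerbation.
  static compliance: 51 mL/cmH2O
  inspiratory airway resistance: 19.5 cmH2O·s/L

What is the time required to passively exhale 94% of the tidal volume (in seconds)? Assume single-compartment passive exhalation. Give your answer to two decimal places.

2.80

τ = R × C = 19.5 × 51 mL/cmH2O = 19.5 × 0.051 L/cmH2O = 0.9945 s.
Exhaled fraction f = 1 − e^(−t/τ) → t = −τ·ln(1 − f) = −0.9945·ln(0.06) = 2.798 s.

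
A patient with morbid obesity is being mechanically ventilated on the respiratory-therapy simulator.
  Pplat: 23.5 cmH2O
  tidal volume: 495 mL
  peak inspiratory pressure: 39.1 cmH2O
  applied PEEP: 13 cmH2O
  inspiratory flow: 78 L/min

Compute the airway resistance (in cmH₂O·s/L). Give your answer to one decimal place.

12.0

Flow: 78 L/min ÷ 60 = 1.3 L/s.
Raw = (PIP − Pplat) / flow = (39.1 − 23.5) / 1.3 = 15.6 / 1.3 = 12.0 cmH2O·s/L.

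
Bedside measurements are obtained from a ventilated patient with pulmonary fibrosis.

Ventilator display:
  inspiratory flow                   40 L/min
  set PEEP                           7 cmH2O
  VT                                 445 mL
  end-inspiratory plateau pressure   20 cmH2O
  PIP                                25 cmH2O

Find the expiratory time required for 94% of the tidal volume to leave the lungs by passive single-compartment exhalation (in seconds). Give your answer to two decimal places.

Flow: 40 L/min ÷ 60 = 0.6667 L/s.
R = (PIP − Pplat)/V̇ = (25 − 20) / 0.6667 = 5.0/0.6667 = 7.5 cmH2O·s/L.
C = Vt/(Pplat − PEEP) = 445.0 / (20 − 7) = 445.0/13.0 = 34.231 mL/cmH2O.
τ = R × C = 7.5 × 0.03423 L/cmH2O = 0.2567 s.
t = −τ·ln(1 − 0.94) = −0.2567·ln(0.06) = 0.7222 s.

0.72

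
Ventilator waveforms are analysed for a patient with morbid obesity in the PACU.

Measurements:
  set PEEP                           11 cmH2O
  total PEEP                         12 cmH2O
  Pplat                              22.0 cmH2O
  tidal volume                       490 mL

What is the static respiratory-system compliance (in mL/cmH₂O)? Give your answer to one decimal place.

49.0

End-expiratory occlusion gives total PEEP = 12 cmH2O (intrinsic PEEP = 12 − 11 = 1). Use total PEEP for the elastic gradient.
Cstat = Vt / (Pplat − PEEPtotal) = 490 / (22.0 − 12) = 490 / 10.0 = 49.0 mL/cmH2O.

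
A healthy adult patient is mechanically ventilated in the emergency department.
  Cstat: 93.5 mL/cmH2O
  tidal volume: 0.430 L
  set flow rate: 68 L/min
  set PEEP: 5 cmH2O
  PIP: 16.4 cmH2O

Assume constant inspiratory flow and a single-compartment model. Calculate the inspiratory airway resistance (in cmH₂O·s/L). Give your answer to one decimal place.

6.0

Flow: 68 L/min ÷ 60 = 1.1333 L/s.
Equation of motion (constant flow): PIP = Vt/C + R·V̇ + PEEP.
R·V̇ = PIP − Vt/C − PEEP = 16.4 − 430/93.5 − 5 = 16.4 − 4.599 − 5 = 6.801 cmH2O.
R = 6.801 / 1.1333 = 6.001 cmH2O·s/L.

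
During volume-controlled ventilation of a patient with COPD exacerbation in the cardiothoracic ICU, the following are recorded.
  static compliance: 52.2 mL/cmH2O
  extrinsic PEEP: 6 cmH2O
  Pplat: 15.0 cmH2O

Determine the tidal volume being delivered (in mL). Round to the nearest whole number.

470

Vt = Cstat × (Pplat − PEEP) = 52.2 × (15.0 − 6) = 52.2 × 9.0 = 469.8 mL.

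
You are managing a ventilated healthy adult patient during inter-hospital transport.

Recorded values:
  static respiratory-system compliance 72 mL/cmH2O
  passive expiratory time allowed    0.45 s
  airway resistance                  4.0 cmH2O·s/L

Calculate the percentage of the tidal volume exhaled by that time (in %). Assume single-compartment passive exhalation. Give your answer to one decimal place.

79.0

τ = R × C = 4.0 × 72 mL/cmH2O = 4.0 × 0.072 L/cmH2O = 0.288 s.
Passive exhalation: V(t)/V₀ = e^(−t/τ) = e^(−0.45/0.288) = 0.2096.
Fraction exhaled = 1 − 0.2096 = 0.7904 → 79.04%.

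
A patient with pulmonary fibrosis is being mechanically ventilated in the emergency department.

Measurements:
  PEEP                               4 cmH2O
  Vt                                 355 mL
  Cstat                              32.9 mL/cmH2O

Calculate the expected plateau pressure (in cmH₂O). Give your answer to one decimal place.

14.8

Pplat = PEEP + Vt / Cstat = 4 + 355 / 32.9 = 4 + 10.79 = 14.79 cmH2O.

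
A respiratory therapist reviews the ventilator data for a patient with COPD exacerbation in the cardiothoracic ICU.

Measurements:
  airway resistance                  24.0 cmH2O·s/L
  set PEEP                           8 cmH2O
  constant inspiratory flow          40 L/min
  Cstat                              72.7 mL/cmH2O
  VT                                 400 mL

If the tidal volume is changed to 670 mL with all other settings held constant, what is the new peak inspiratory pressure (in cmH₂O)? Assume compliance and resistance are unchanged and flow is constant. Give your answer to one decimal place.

33.2

Flow: 40 L/min ÷ 60 = 0.6667 L/s.
PIP = Vt/C + R·V̇ + PEEP (constant-flow equation of motion).
Only the elastic term changes: ΔPIP = ΔVt / C = (670 − 400) / 72.7 = 3.714 cmH2O.
Original PIP = 400/72.7 + 24.0×0.6667 + 8 = 29.503 cmH2O; new PIP = 29.503 + (3.714) = 33.217 cmH2O.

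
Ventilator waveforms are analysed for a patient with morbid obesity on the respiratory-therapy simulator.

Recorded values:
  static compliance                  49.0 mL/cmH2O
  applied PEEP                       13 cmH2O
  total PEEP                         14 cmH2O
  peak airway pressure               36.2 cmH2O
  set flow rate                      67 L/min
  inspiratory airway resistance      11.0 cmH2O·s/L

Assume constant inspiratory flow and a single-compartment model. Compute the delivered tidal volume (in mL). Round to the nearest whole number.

486

Flow: 67 L/min ÷ 60 = 1.1167 L/s.
Total PEEP = 14 cmH2O (set 13 + intrinsic 1); this is the baseline alveolar pressure.
Equation of motion (constant flow): PIP = Vt/C + R·V̇ + PEEP.
Vt/C = PIP − R·V̇ − PEEP = 36.2 − 12.284 − 14 = 9.916 cmH2O.
Vt = C × 9.916 = 49.0 × 9.916 = 485.88 mL.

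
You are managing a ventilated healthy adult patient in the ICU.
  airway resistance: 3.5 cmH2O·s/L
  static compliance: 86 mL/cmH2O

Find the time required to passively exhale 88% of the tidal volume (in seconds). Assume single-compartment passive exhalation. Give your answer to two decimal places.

τ = R × C = 3.5 × 86 mL/cmH2O = 3.5 × 0.086 L/cmH2O = 0.301 s.
Exhaled fraction f = 1 − e^(−t/τ) → t = −τ·ln(1 − f) = −0.301·ln(0.12) = 0.6382 s.

0.64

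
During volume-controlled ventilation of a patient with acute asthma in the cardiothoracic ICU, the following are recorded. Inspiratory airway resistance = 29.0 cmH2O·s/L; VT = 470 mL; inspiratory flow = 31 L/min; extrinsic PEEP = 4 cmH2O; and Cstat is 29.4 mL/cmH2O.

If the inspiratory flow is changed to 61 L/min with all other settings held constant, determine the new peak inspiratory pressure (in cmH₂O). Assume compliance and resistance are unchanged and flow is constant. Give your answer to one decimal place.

Flow: 31 L/min ÷ 60 = 0.5167 L/s.
New flow: 61 L/min ÷ 60 = 1.0167 L/s.
PIP = Vt/C + R·V̇ + PEEP (constant-flow equation of motion).
Only the resistive term changes: ΔPIP = R × ΔV̇ = 29.0 × (1.0167 − 0.5167) = 29.0 × 0.5 = 14.5 cmH2O.
Original PIP = 470/29.4 + 29.0×0.5167 + 4 = 34.971 cmH2O; new PIP = 34.971 + (14.5) = 49.471 cmH2O.

49.5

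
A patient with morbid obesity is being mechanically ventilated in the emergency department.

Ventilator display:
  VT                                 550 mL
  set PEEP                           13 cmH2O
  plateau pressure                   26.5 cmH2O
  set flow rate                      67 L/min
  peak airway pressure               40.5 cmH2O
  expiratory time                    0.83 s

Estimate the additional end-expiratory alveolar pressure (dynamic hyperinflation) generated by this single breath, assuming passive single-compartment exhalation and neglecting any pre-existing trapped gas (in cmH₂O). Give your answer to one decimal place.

2.7

Flow: 67 L/min ÷ 60 = 1.1167 L/s.
R = (PIP − Pplat)/V̇ = (40.5 − 26.5) / 1.1167 = 14.0/1.1167 = 12.537 cmH2O·s/L.
C = Vt/(Pplat − PEEP) = 550.0 / (26.5 − 13) = 550.0/13.5 = 40.741 mL/cmH2O.
τ = R × C = 12.537 × 0.04074 L/cmH2O = 0.5108 s.
Fraction remaining = e^(−Te/τ) = e^(−0.83/0.5108) = 0.1969; trapped volume = 550.0 × 0.1969 = 108.3 mL.
Additional alveolar pressure from trapping ≈ V_trapped / C = 108.3 / 40.741 = 2.658 cmH2O.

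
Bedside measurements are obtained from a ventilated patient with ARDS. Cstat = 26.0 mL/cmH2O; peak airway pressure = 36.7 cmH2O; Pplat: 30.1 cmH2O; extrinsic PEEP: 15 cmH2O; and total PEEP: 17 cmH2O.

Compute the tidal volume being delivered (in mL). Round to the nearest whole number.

End-expiratory occlusion gives total PEEP = 17 cmH2O (intrinsic PEEP = 17 − 15 = 2). Use total PEEP for the elastic gradient.
Vt = Cstat × (Pplat − PEEPtotal) = 26.0 × (30.1 − 17) = 26.0 × 13.1 = 340.6 mL.

341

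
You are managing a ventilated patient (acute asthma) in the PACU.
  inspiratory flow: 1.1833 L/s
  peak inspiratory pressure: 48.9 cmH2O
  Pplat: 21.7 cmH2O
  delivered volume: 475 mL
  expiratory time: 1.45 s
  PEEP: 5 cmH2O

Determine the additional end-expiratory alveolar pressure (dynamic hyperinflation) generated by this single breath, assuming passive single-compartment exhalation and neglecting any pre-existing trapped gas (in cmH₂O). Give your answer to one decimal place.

1.8

R = (PIP − Pplat)/V̇ = (48.9 − 21.7) / 1.1833 = 27.2/1.1833 = 22.987 cmH2O·s/L.
C = Vt/(Pplat − PEEP) = 475.0 / (21.7 − 5) = 475.0/16.7 = 28.443 mL/cmH2O.
τ = R × C = 22.987 × 0.02844 L/cmH2O = 0.6538 s.
Fraction remaining = e^(−Te/τ) = e^(−1.45/0.6538) = 0.1088; trapped volume = 475.0 × 0.1088 = 51.68 mL.
Additional alveolar pressure from trapping ≈ V_trapped / C = 51.68 / 28.443 = 1.817 cmH2O.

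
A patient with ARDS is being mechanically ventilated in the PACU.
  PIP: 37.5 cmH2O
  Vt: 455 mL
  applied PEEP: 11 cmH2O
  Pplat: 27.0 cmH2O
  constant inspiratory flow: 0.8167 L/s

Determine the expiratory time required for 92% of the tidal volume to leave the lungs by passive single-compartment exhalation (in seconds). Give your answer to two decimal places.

0.92

R = (PIP − Pplat)/V̇ = (37.5 − 27.0) / 0.8167 = 10.5/0.8167 = 12.857 cmH2O·s/L.
C = Vt/(Pplat − PEEP) = 455.0 / (27.0 − 11) = 455.0/16.0 = 28.438 mL/cmH2O.
τ = R × C = 12.857 × 0.02844 L/cmH2O = 0.3657 s.
t = −τ·ln(1 − 0.92) = −0.3657·ln(0.08) = 0.9237 s.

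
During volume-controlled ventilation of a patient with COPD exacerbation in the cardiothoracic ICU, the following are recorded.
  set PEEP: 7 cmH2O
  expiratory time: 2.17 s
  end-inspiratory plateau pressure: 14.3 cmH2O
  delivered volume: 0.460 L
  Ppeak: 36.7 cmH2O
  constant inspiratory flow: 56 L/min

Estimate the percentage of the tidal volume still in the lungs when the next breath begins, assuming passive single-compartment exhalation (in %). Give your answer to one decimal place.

Flow: 56 L/min ÷ 60 = 0.9333 L/s.
R = (PIP − Pplat)/V̇ = (36.7 − 14.3) / 0.9333 = 22.4/0.9333 = 24.001 cmH2O·s/L.
C = Vt/(Pplat − PEEP) = 460.0 / (14.3 − 7) = 460.0/7.3 = 63.014 mL/cmH2O.
τ = R × C = 24.001 × 0.06301 L/cmH2O = 1.512 s.
Fraction remaining at end-expiration = e^(−Te/τ) = e^(−2.17/1.512) = 0.2381 → 23.81%.

23.8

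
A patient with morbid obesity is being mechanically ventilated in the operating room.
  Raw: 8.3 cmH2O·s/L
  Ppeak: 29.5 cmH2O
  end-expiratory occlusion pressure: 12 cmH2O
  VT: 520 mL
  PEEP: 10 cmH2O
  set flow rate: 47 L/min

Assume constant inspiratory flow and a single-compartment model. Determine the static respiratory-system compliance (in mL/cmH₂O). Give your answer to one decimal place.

47.3

Flow: 47 L/min ÷ 60 = 0.7833 L/s.
Total PEEP = 12 cmH2O (set 10 + intrinsic 2); this is the baseline alveolar pressure.
Equation of motion (constant flow): PIP = Vt/C + R·V̇ + PEEP.
Vt/C = PIP − R·V̇ − PEEP = 29.5 − 8.3×0.7833 − 12 = 29.5 − 6.501 − 12 = 10.999 cmH2O.
C = Vt / 10.999 = 520 / 10.999 = 47.277 mL/cmH2O.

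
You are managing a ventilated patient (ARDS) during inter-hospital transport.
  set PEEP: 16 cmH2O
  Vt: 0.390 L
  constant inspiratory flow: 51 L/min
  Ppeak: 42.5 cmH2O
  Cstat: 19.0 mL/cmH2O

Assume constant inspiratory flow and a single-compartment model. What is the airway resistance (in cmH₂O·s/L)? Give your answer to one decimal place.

7.0

Flow: 51 L/min ÷ 60 = 0.85 L/s.
Equation of motion (constant flow): PIP = Vt/C + R·V̇ + PEEP.
R·V̇ = PIP − Vt/C − PEEP = 42.5 − 390/19.0 − 16 = 42.5 − 20.526 − 16 = 5.974 cmH2O.
R = 5.974 / 0.85 = 7.028 cmH2O·s/L.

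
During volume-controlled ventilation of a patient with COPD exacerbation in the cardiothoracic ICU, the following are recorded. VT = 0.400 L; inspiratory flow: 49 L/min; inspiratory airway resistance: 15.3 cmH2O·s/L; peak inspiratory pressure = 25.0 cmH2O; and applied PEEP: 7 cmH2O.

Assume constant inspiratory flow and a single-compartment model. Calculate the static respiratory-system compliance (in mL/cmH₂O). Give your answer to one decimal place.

72.7

Flow: 49 L/min ÷ 60 = 0.8167 L/s.
Equation of motion (constant flow): PIP = Vt/C + R·V̇ + PEEP.
Vt/C = PIP − R·V̇ − PEEP = 25.0 − 15.3×0.8167 − 7 = 25.0 − 12.496 − 7 = 5.504 cmH2O.
C = Vt / 5.504 = 400 / 5.504 = 72.674 mL/cmH2O.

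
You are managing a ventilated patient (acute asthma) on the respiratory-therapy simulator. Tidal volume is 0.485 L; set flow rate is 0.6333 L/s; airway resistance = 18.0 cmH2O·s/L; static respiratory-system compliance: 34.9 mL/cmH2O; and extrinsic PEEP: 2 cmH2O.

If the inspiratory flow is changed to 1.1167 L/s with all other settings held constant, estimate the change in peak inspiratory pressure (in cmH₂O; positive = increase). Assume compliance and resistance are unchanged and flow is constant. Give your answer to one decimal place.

PIP = Vt/C + R·V̇ + PEEP (constant-flow equation of motion).
Only the resistive term changes: ΔPIP = R × ΔV̇ = 18.0 × (1.1167 − 0.6333) = 18.0 × 0.4834 = 8.701 cmH2O.

8.7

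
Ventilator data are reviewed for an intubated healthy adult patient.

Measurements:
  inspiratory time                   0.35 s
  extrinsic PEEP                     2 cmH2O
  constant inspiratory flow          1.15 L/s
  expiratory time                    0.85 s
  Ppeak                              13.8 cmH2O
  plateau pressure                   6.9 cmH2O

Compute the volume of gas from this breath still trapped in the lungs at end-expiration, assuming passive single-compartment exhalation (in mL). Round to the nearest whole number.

Vt = flow × Ti = 1.15 L/s × 0.35 s × 1000 mL/L = 402.5 mL.
R = (PIP − Pplat)/V̇ = (13.8 − 6.9) / 1.15 = 6.9/1.15 = 6.0 cmH2O·s/L.
C = Vt/(Pplat − PEEP) = 402.5 / (6.9 − 2) = 402.5/4.9 = 82.143 mL/cmH2O.
τ = R × C = 6.0 × 0.08214 L/cmH2O = 0.4928 s.
Fraction remaining = e^(−Te/τ) = e^(−0.85/0.4928) = 0.1782.
Trapped volume = 402.5 × 0.1782 = 71.726 mL.

72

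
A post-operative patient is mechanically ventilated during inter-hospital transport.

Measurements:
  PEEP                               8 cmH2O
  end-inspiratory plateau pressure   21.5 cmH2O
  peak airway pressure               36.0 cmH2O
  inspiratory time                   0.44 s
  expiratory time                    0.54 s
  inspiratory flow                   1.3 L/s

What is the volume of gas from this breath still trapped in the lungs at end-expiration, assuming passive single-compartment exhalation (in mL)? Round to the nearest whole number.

Vt = flow × Ti = 1.3 L/s × 0.44 s × 1000 mL/L = 572.0 mL.
R = (PIP − Pplat)/V̇ = (36.0 − 21.5) / 1.3 = 14.5/1.3 = 11.154 cmH2O·s/L.
C = Vt/(Pplat − PEEP) = 572.0 / (21.5 − 8) = 572.0/13.5 = 42.37 mL/cmH2O.
τ = R × C = 11.154 × 0.04237 L/cmH2O = 0.4726 s.
Fraction remaining = e^(−Te/τ) = e^(−0.54/0.4726) = 0.319.
Trapped volume = 572.0 × 0.319 = 182.47 mL.

182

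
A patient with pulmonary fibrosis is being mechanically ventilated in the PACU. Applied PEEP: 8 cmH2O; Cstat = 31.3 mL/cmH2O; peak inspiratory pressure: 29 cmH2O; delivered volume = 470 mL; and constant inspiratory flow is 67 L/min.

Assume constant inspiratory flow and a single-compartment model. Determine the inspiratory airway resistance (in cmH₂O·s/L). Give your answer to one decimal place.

5.4

Flow: 67 L/min ÷ 60 = 1.1167 L/s.
Equation of motion (constant flow): PIP = Vt/C + R·V̇ + PEEP.
R·V̇ = PIP − Vt/C − PEEP = 29 − 470/31.3 − 8 = 29 − 15.016 − 8 = 5.984 cmH2O.
R = 5.984 / 1.1167 = 5.359 cmH2O·s/L.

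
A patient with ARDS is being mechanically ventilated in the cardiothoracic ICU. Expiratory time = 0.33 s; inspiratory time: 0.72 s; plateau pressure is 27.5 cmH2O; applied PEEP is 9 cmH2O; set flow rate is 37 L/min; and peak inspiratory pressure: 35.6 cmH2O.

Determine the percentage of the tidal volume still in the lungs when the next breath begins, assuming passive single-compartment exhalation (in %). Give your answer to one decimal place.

Flow: 37 L/min ÷ 60 = 0.6167 L/s.
Vt = flow × Ti = 0.6167 L/s × 0.72 s × 1000 mL/L = 444.02 mL.
R = (PIP − Pplat)/V̇ = (35.6 − 27.5) / 0.6167 = 8.1/0.6167 = 13.134 cmH2O·s/L.
C = Vt/(Pplat − PEEP) = 444.02 / (27.5 − 9) = 444.02/18.5 = 24.001 mL/cmH2O.
τ = R × C = 13.134 × 0.024 L/cmH2O = 0.3152 s.
Fraction remaining at end-expiration = e^(−Te/τ) = e^(−0.33/0.3152) = 0.351 → 35.1%.

35.1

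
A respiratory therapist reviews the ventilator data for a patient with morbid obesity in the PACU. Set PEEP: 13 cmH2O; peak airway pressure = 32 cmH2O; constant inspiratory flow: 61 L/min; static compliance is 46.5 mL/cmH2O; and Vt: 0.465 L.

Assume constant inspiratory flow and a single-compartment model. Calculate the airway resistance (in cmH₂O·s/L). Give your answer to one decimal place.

Flow: 61 L/min ÷ 60 = 1.0167 L/s.
Equation of motion (constant flow): PIP = Vt/C + R·V̇ + PEEP.
R·V̇ = PIP − Vt/C − PEEP = 32 − 465/46.5 − 13 = 32 − 10.0 − 13 = 9.0 cmH2O.
R = 9.0 / 1.0167 = 8.852 cmH2O·s/L.

8.9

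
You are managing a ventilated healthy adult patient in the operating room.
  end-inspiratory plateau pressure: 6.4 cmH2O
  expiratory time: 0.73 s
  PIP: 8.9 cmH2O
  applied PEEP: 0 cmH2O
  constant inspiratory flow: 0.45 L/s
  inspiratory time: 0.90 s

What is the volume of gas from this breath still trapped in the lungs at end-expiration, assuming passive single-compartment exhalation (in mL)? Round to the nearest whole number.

Vt = flow × Ti = 0.45 L/s × 0.90 s × 1000 mL/L = 405.0 mL.
R = (PIP − Pplat)/V̇ = (8.9 − 6.4) / 0.45 = 2.5/0.45 = 5.556 cmH2O·s/L.
C = Vt/(Pplat − PEEP) = 405.0 / (6.4 − 0) = 405.0/6.4 = 63.281 mL/cmH2O.
τ = R × C = 5.556 × 0.06328 L/cmH2O = 0.3516 s.
Fraction remaining = e^(−Te/τ) = e^(−0.73/0.3516) = 0.1254.
Trapped volume = 405.0 × 0.1254 = 50.787 mL.

51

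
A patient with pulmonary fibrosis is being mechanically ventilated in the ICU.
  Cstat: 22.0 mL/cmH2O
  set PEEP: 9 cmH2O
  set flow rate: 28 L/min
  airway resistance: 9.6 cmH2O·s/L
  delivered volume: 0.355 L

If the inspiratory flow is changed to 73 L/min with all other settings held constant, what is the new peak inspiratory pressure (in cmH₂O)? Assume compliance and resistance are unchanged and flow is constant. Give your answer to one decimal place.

36.8

Flow: 28 L/min ÷ 60 = 0.4667 L/s.
New flow: 73 L/min ÷ 60 = 1.2167 L/s.
PIP = Vt/C + R·V̇ + PEEP (constant-flow equation of motion).
Only the resistive term changes: ΔPIP = R × ΔV̇ = 9.6 × (1.2167 − 0.4667) = 9.6 × 0.75 = 7.2 cmH2O.
Original PIP = 355/22.0 + 9.6×0.4667 + 9 = 29.617 cmH2O; new PIP = 29.617 + (7.2) = 36.817 cmH2O.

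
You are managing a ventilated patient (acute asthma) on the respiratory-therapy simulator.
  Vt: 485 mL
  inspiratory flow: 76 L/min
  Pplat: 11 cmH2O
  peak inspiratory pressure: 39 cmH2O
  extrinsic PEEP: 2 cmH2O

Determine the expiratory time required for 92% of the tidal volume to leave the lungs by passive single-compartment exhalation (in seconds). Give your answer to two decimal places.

3.01

Flow: 76 L/min ÷ 60 = 1.2667 L/s.
R = (PIP − Pplat)/V̇ = (39 − 11) / 1.2667 = 28.0/1.2667 = 22.105 cmH2O·s/L.
C = Vt/(Pplat − PEEP) = 485.0 / (11 − 2) = 485.0/9.0 = 53.889 mL/cmH2O.
τ = R × C = 22.105 × 0.05389 L/cmH2O = 1.191 s.
t = −τ·ln(1 − 0.92) = −1.191·ln(0.08) = 3.008 s.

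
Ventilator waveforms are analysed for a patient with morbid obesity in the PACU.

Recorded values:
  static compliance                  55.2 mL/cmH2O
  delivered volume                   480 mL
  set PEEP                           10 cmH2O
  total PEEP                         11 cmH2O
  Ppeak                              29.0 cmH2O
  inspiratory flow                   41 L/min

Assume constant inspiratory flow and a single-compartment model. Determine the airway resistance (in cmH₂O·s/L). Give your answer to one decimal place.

Flow: 41 L/min ÷ 60 = 0.6833 L/s.
Total PEEP = 11 cmH2O (set 10 + intrinsic 1); this is the baseline alveolar pressure.
Equation of motion (constant flow): PIP = Vt/C + R·V̇ + PEEP.
R·V̇ = PIP − Vt/C − PEEP = 29.0 − 480/55.2 − 11 = 29.0 − 8.696 − 11 = 9.304 cmH2O.
R = 9.304 / 0.6833 = 13.616 cmH2O·s/L.

13.6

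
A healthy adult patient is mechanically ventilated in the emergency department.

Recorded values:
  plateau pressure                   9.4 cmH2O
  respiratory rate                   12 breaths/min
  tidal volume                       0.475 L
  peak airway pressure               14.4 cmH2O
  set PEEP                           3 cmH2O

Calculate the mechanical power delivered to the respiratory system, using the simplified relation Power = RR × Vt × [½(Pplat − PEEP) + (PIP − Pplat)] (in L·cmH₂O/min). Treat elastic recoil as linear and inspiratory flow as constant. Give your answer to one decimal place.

46.7

Per-breath work = Vt × [½(Pplat−PEEP) + (PIP−Pplat)] = 0.475 × [0.5×6.4 + 5.0] = 0.475 × 8.2 = 3.895 L·cmH2O.
Power = 12 × 3.895 = 46.74 L·cmH2O/min.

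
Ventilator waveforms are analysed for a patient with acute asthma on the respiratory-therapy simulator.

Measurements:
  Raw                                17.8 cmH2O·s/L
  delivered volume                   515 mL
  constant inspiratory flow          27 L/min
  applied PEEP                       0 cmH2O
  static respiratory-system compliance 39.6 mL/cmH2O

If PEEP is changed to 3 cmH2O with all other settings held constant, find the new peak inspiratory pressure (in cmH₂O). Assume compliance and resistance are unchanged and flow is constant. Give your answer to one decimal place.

24.0

Flow: 27 L/min ÷ 60 = 0.45 L/s.
PIP = Vt/C + R·V̇ + PEEP (constant-flow equation of motion).
Only the baseline term changes: ΔPIP = ΔPEEP = 3 − 0 = 3.0 cmH2O.
Original PIP = 515/39.6 + 17.8×0.45 + 0 = 21.015 cmH2O; new PIP = 21.015 + (3.0) = 24.015 cmH2O.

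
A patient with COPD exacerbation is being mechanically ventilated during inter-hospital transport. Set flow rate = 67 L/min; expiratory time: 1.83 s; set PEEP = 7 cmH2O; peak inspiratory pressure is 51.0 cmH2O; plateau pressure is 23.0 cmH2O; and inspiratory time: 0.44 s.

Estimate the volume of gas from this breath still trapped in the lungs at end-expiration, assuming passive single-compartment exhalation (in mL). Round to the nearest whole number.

46

Flow: 67 L/min ÷ 60 = 1.1167 L/s.
Vt = flow × Ti = 1.1167 L/s × 0.44 s × 1000 mL/L = 491.35 mL.
R = (PIP − Pplat)/V̇ = (51.0 − 23.0) / 1.1167 = 28.0/1.1167 = 25.074 cmH2O·s/L.
C = Vt/(Pplat − PEEP) = 491.35 / (23.0 − 7) = 491.35/16.0 = 30.709 mL/cmH2O.
τ = R × C = 25.074 × 0.03071 L/cmH2O = 0.77 s.
Fraction remaining = e^(−Te/τ) = e^(−1.83/0.77) = 0.09286.
Trapped volume = 491.35 × 0.09286 = 45.627 mL.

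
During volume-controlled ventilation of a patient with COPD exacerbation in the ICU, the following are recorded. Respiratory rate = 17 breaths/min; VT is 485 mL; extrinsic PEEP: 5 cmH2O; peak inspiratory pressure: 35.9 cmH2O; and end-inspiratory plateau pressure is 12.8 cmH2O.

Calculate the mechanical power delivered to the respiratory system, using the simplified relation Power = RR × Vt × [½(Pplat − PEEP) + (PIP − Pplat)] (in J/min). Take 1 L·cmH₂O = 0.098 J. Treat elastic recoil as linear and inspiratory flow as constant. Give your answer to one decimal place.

Per-breath work = Vt × [½(Pplat−PEEP) + (PIP−Pplat)] = 0.485 × [0.5×7.8 + 23.1] = 0.485 × 27.0 = 13.095 L·cmH2O.
Power = 17 × 13.095 = 222.62 L·cmH2O/min.
× 0.098 J/(L·cmH2O) → 21.817 J/min.

21.8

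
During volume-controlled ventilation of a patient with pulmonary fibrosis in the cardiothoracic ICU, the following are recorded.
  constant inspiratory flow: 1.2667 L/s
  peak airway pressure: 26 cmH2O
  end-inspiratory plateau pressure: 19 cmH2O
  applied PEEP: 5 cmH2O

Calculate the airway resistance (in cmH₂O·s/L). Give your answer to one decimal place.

5.5

Raw = (PIP − Pplat) / flow = (26 − 19) / 1.2667 = 7.0 / 1.2667 = 5.526 cmH2O·s/L.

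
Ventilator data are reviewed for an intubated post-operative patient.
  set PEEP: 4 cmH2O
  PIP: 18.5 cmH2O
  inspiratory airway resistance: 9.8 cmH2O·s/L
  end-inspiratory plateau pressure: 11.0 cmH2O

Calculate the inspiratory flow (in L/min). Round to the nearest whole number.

46

flow = (PIP − Pplat) / Raw = (18.5 − 11.0) / 9.8 = 0.7653 L/s × 60 = 45.918 L/min.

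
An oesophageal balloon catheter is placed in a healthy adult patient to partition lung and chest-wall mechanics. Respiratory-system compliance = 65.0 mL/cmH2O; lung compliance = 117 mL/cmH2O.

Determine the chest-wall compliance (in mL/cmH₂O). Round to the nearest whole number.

146

1/Ccw = 1/Crs − 1/CL.
1/Ccw = 1/65.0 − 1/117 = 0.006838.
Ccw = 146.24 mL/cmH2O.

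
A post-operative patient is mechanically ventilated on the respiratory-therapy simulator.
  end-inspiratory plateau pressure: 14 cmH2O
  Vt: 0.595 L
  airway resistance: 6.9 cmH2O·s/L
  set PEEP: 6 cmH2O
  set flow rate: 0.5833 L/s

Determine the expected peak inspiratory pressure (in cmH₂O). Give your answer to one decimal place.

18.0

PIP = Pplat + Raw × flow = 14 + 6.9 × 0.5833 = 14 + 4.025 = 18.025 cmH2O.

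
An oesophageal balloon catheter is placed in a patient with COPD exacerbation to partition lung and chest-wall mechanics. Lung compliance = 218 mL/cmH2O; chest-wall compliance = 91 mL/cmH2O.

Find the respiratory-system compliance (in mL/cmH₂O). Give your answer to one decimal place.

64.2

Lung and chest wall are elastances in series: 1/Crs = 1/CL + 1/Ccw.
1/Crs = 1/218 + 1/91 = 0.01558.
Crs = 64.185 mL/cmH2O.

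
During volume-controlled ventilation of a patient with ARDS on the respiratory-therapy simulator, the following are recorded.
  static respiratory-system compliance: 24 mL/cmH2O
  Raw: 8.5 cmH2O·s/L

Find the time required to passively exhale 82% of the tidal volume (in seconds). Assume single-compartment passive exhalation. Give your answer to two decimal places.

τ = R × C = 8.5 × 24 mL/cmH2O = 8.5 × 0.024 L/cmH2O = 0.204 s.
Exhaled fraction f = 1 − e^(−t/τ) → t = −τ·ln(1 − f) = −0.204·ln(0.18) = 0.3498 s.

0.35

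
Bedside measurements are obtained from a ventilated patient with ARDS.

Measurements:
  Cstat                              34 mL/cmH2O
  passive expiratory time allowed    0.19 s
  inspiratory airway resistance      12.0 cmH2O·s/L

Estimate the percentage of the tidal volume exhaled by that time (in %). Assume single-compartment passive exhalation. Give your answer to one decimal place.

37.2

τ = R × C = 12.0 × 34 mL/cmH2O = 12.0 × 0.034 L/cmH2O = 0.408 s.
Passive exhalation: V(t)/V₀ = e^(−t/τ) = e^(−0.19/0.408) = 0.6277.
Fraction exhaled = 1 − 0.6277 = 0.3723 → 37.23%.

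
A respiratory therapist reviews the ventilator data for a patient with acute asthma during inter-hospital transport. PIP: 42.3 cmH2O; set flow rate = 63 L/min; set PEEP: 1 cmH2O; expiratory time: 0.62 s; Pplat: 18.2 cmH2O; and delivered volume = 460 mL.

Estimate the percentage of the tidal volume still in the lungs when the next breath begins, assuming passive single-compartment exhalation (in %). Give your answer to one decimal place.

36.4

Flow: 63 L/min ÷ 60 = 1.05 L/s.
R = (PIP − Pplat)/V̇ = (42.3 − 18.2) / 1.05 = 24.1/1.05 = 22.952 cmH2O·s/L.
C = Vt/(Pplat − PEEP) = 460.0 / (18.2 − 1) = 460.0/17.2 = 26.744 mL/cmH2O.
τ = R × C = 22.952 × 0.02674 L/cmH2O = 0.6137 s.
Fraction remaining at end-expiration = e^(−Te/τ) = e^(−0.62/0.6137) = 0.3641 → 36.41%.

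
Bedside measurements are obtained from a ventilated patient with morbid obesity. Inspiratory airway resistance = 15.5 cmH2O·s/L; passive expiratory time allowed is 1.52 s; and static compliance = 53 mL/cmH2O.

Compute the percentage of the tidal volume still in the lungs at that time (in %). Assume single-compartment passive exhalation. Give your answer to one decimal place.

τ = R × C = 15.5 × 53 mL/cmH2O = 15.5 × 0.053 L/cmH2O = 0.8215 s.
Passive exhalation: V(t)/V₀ = e^(−t/τ) = e^(−1.52/0.8215) = 0.1572.
Fraction remaining = 0.1572 → 15.72%.

15.7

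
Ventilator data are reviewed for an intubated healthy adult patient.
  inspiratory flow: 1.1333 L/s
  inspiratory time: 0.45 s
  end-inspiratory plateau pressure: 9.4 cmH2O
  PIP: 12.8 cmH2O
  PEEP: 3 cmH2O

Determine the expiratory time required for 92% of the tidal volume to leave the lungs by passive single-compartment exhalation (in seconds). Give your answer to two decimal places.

Vt = flow × Ti = 1.1333 L/s × 0.45 s × 1000 mL/L = 509.99 mL.
R = (PIP − Pplat)/V̇ = (12.8 − 9.4) / 1.1333 = 3.4/1.1333 = 3.0 cmH2O·s/L.
C = Vt/(Pplat − PEEP) = 509.99 / (9.4 − 3) = 509.99/6.4 = 79.686 mL/cmH2O.
τ = R × C = 3.0 × 0.07969 L/cmH2O = 0.2391 s.
t = −τ·ln(1 − 0.92) = −0.2391·ln(0.08) = 0.6039 s.

0.60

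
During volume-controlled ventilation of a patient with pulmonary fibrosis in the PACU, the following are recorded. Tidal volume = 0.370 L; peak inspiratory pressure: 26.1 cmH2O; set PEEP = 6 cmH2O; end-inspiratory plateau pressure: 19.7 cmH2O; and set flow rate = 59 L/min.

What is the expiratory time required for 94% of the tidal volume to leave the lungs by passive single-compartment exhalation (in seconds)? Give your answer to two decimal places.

Flow: 59 L/min ÷ 60 = 0.9833 L/s.
R = (PIP − Pplat)/V̇ = (26.1 − 19.7) / 0.9833 = 6.4/0.9833 = 6.509 cmH2O·s/L.
C = Vt/(Pplat − PEEP) = 370.0 / (19.7 − 6) = 370.0/13.7 = 27.007 mL/cmH2O.
τ = R × C = 6.509 × 0.02701 L/cmH2O = 0.1758 s.
t = −τ·ln(1 − 0.94) = −0.1758·ln(0.06) = 0.4946 s.

0.49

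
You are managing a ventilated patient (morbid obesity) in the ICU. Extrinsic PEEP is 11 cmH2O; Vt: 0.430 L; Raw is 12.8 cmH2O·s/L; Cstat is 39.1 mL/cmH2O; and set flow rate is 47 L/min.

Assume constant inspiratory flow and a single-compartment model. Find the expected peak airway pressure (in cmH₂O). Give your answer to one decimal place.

Flow: 47 L/min ÷ 60 = 0.7833 L/s.
Equation of motion (constant flow): PIP = Vt/C + R·V̇ + PEEP.
PIP = 430/39.1 + 12.8×0.7833 + 11 = 10.997 + 10.026 + 11 = 32.023 cmH2O.

32.0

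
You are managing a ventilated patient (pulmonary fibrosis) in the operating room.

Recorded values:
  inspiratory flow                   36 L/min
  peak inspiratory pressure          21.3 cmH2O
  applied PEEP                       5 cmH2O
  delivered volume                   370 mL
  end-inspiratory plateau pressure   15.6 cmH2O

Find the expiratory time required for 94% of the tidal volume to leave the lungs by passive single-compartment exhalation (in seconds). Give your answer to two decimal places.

0.93

Flow: 36 L/min ÷ 60 = 0.6 L/s.
R = (PIP − Pplat)/V̇ = (21.3 − 15.6) / 0.6 = 5.7/0.6 = 9.5 cmH2O·s/L.
C = Vt/(Pplat − PEEP) = 370.0 / (15.6 − 5) = 370.0/10.6 = 34.906 mL/cmH2O.
τ = R × C = 9.5 × 0.03491 L/cmH2O = 0.3316 s.
t = −τ·ln(1 − 0.94) = −0.3316·ln(0.06) = 0.9329 s.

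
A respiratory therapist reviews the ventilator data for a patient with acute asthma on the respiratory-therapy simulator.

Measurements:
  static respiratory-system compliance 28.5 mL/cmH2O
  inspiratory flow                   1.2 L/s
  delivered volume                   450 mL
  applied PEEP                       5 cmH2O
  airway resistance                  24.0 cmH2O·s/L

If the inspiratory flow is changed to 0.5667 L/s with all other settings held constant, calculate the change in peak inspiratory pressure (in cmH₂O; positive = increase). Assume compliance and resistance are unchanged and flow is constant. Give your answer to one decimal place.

-15.2

PIP = Vt/C + R·V̇ + PEEP (constant-flow equation of motion).
Only the resistive term changes: ΔPIP = R × ΔV̇ = 24.0 × (0.5667 − 1.2) = 24.0 × -0.6333 = -15.199 cmH2O.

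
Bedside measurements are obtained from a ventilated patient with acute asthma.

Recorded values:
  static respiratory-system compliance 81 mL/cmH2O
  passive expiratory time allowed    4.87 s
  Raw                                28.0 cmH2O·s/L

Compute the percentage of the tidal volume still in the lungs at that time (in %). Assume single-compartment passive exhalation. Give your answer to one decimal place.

11.7

τ = R × C = 28.0 × 81 mL/cmH2O = 28.0 × 0.081 L/cmH2O = 2.268 s.
Passive exhalation: V(t)/V₀ = e^(−t/τ) = e^(−4.87/2.268) = 0.1168.
Fraction remaining = 0.1168 → 11.68%.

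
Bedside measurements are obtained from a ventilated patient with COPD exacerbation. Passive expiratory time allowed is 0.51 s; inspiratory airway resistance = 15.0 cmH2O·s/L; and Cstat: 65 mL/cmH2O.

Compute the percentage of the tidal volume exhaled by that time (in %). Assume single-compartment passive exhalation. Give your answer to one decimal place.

40.7

τ = R × C = 15.0 × 65 mL/cmH2O = 15.0 × 0.065 L/cmH2O = 0.975 s.
Passive exhalation: V(t)/V₀ = e^(−t/τ) = e^(−0.51/0.975) = 0.5927.
Fraction exhaled = 1 − 0.5927 = 0.4073 → 40.73%.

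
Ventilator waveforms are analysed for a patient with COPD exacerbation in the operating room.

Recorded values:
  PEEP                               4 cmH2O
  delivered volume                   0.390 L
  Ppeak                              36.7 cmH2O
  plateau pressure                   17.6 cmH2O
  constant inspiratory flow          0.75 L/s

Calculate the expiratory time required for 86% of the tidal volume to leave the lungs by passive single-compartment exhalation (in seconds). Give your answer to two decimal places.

1.44

R = (PIP − Pplat)/V̇ = (36.7 − 17.6) / 0.75 = 19.1/0.75 = 25.467 cmH2O·s/L.
C = Vt/(Pplat − PEEP) = 390.0 / (17.6 − 4) = 390.0/13.6 = 28.676 mL/cmH2O.
τ = R × C = 25.467 × 0.02868 L/cmH2O = 0.7304 s.
t = −τ·ln(1 − 0.86) = −0.7304·ln(0.14) = 1.436 s.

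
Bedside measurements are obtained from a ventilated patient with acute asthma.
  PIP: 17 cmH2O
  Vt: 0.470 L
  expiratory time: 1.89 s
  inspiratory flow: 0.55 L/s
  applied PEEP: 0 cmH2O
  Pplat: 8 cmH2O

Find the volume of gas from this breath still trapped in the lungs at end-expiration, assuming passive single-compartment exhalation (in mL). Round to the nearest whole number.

66

R = (PIP − Pplat)/V̇ = (17 − 8) / 0.55 = 9.0/0.55 = 16.364 cmH2O·s/L.
C = Vt/(Pplat − PEEP) = 470.0 / (8 − 0) = 470.0/8.0 = 58.75 mL/cmH2O.
τ = R × C = 16.364 × 0.05875 L/cmH2O = 0.9614 s.
Fraction remaining = e^(−Te/τ) = e^(−1.89/0.9614) = 0.14.
Trapped volume = 470.0 × 0.14 = 65.8 mL.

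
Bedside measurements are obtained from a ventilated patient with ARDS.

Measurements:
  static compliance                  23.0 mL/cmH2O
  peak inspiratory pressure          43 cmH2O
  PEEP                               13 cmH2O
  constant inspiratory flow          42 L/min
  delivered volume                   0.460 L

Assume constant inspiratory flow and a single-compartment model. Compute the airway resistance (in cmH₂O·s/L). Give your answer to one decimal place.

Flow: 42 L/min ÷ 60 = 0.7 L/s.
Equation of motion (constant flow): PIP = Vt/C + R·V̇ + PEEP.
R·V̇ = PIP − Vt/C − PEEP = 43 − 460/23.0 − 13 = 43 − 20.0 − 13 = 10.0 cmH2O.
R = 10.0 / 0.7 = 14.286 cmH2O·s/L.

14.3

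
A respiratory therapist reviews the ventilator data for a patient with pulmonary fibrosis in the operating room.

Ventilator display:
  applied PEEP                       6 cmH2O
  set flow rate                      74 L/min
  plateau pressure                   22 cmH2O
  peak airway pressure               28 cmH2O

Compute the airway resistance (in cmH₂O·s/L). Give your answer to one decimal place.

Flow: 74 L/min ÷ 60 = 1.2333 L/s.
Raw = (PIP − Pplat) / flow = (28 − 22) / 1.2333 = 6.0 / 1.2333 = 4.865 cmH2O·s/L.

4.9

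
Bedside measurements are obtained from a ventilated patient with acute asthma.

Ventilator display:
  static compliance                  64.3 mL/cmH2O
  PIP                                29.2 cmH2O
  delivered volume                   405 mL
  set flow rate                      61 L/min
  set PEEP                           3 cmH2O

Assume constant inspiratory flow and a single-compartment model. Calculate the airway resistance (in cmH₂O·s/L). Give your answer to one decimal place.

19.6

Flow: 61 L/min ÷ 60 = 1.0167 L/s.
Equation of motion (constant flow): PIP = Vt/C + R·V̇ + PEEP.
R·V̇ = PIP − Vt/C − PEEP = 29.2 − 405/64.3 − 3 = 29.2 − 6.299 − 3 = 19.901 cmH2O.
R = 19.901 / 1.0167 = 19.574 cmH2O·s/L.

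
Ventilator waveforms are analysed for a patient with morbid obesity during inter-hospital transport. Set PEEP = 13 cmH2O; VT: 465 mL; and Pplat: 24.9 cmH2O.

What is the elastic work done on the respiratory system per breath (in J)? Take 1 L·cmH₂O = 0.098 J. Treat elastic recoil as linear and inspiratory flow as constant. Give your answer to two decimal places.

Elastic work ≈ ½ × (Pplat − PEEP) × Vt = 0.5 × (24.9 − 13) × 0.465 L = 0.5 × 11.9 × 0.465 = 2.767 L·cmH2O.
× 0.098 J/(L·cmH2O) → 0.2712 J.

0.27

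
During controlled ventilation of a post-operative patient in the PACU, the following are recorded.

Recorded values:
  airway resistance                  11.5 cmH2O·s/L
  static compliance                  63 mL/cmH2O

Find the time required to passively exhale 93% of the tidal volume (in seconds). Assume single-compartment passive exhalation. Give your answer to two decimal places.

τ = R × C = 11.5 × 63 mL/cmH2O = 11.5 × 0.063 L/cmH2O = 0.7245 s.
Exhaled fraction f = 1 − e^(−t/τ) → t = −τ·ln(1 − f) = −0.7245·ln(0.07) = 1.927 s.

1.93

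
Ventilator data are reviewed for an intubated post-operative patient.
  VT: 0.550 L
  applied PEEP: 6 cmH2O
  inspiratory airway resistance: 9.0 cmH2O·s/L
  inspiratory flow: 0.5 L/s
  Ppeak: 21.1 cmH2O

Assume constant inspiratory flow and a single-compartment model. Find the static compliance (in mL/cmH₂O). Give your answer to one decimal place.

Equation of motion (constant flow): PIP = Vt/C + R·V̇ + PEEP.
Vt/C = PIP − R·V̇ − PEEP = 21.1 − 9.0×0.5 − 6 = 21.1 − 4.5 − 6 = 10.6 cmH2O.
C = Vt / 10.6 = 550 / 10.6 = 51.887 mL/cmH2O.

51.9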